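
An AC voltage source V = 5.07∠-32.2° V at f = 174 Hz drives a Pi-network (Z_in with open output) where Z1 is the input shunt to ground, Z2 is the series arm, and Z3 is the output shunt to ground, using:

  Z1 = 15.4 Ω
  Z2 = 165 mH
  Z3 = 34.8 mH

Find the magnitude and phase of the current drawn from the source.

Step 1 — Angular frequency: ω = 2π·f = 2π·174 = 1093 rad/s.
Step 2 — Component impedances:
  Z1: Z = R = 15.4 Ω
  Z2: Z = jωL = j·1093·0.165 = 0 + j180.4 Ω
  Z3: Z = jωL = j·1093·0.0348 = 0 + j38.05 Ω
Step 3 — With open output, the series arm Z2 and the output shunt Z3 appear in series to ground: Z2 + Z3 = 0 + j218.4 Ω.
Step 4 — Parallel with input shunt Z1: Z_in = Z1 || (Z2 + Z3) = 15.32 + j1.08 Ω = 15.36∠4.0° Ω.
Step 5 — Source phasor: V = 5.07∠-32.2° V = 4.29 - j2.702 V.
Step 6 — Ohm's law: I = V / Z_total = (4.29 - j2.702) / (15.32 + j1.08) = 0.2662 - j0.1951 A.
Step 7 — Convert to polar: |I| = 0.33 A, ∠I = -36.2°.

I = 0.33∠-36.2° A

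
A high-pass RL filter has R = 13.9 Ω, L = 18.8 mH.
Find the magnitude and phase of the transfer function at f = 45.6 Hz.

Step 1 — Angular frequency: ω = 2π·45.6 = 286.5 rad/s.
Step 2 — Transfer function: H(jω) = jωL/(R + jωL).
Step 3 — Numerator jωL = j·5.386; denominator R + jωL = 13.9 + j5.386.
Step 4 — H = 0.1306 + j0.3369.
Step 5 — Magnitude: |H| = 0.3613 (-8.8 dB); phase: φ = 68.8°.

|H| = 0.3613 (-8.8 dB), φ = 68.8°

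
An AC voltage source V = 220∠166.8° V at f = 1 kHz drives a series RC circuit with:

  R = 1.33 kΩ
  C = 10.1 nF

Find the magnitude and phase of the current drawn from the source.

Step 1 — Angular frequency: ω = 2π·f = 2π·1000 = 6283 rad/s.
Step 2 — Component impedances:
  R: Z = R = 1330 Ω
  C: Z = 1/(jωC) = -j/(ω·C) = 0 - j1.576e+04 Ω
Step 3 — Series combination: Z_total = R + C = 1330 - j1.576e+04 Ω = 1.581e+04∠-85.2° Ω.
Step 4 — Source phasor: V = 220∠166.8° V = -214.2 + j50.24 V.
Step 5 — Ohm's law: I = V / Z_total = (-214.2 + j50.24) / (1330 - j1.576e+04) = -0.004305 - j0.01323 A.
Step 6 — Convert to polar: |I| = 0.01391 A, ∠I = -108.0°.

I = 0.01391∠-108.0° A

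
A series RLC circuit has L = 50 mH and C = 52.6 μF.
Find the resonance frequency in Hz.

Step 1 — Resonance condition Im(Z)=0 gives ω₀ = 1/√(LC).
Step 2 — ω₀ = 1/√(0.05·5.26e-05) = 616.6 rad/s.
Step 3 — f₀ = ω₀/(2π) = 98.14 Hz.

f₀ = 98.14 Hz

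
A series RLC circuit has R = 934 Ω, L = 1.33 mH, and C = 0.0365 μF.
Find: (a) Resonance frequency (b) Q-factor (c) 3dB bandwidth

Step 1 — Resonance: ω₀ = 1/√(LC) = 1/√(0.00133·3.65e-08) = 1.435e+05 rad/s.
Step 2 — f₀ = ω₀/(2π) = 2.284e+04 Hz.
Step 3 — Series Q: Q = ω₀L/R = 1.435e+05·0.00133/934 = 0.2044.
Step 4 — Bandwidth: Δω = ω₀/Q = 7.023e+05 rad/s; BW = Δω/(2π) = 1.118e+05 Hz.

(a) f₀ = 2.284e+04 Hz  (b) Q = 0.2044  (c) BW = 1.118e+05 Hz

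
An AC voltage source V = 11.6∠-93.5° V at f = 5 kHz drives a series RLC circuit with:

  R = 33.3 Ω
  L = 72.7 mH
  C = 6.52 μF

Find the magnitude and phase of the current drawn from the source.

Step 1 — Angular frequency: ω = 2π·f = 2π·5000 = 3.142e+04 rad/s.
Step 2 — Component impedances:
  R: Z = R = 33.3 Ω
  L: Z = jωL = j·3.142e+04·0.0727 = 0 + j2284 Ω
  C: Z = 1/(jωC) = -j/(ω·C) = 0 - j4.882 Ω
Step 3 — Series combination: Z_total = R + L + C = 33.3 + j2279 Ω = 2279∠89.2° Ω.
Step 4 — Source phasor: V = 11.6∠-93.5° V = -0.7082 - j11.58 V.
Step 5 — Ohm's law: I = V / Z_total = (-0.7082 - j11.58) / (33.3 + j2279) = -0.005084 + j0.0002364 A.
Step 6 — Convert to polar: |I| = 0.005089 A, ∠I = 177.3°.

I = 0.005089∠177.3° A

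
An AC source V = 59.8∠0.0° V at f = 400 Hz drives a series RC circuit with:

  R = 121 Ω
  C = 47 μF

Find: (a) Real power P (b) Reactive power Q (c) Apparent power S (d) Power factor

Step 1 — Angular frequency: ω = 2π·f = 2π·400 = 2513 rad/s.
Step 2 — Component impedances:
  R: Z = R = 121 Ω
  C: Z = 1/(jωC) = -j/(ω·C) = 0 - j8.466 Ω
Step 3 — Series combination: Z_total = R + C = 121 - j8.466 Ω = 121.3∠-4.0° Ω.
Step 4 — Source phasor: V = 59.8∠0.0° V = 59.8 V.
Step 5 — Current: I = V / Z = 0.4918 + j0.03441 A = 0.493∠4.0° A.
Step 6 — Complex power: S = V·I* = 29.41 - j2.058 VA.
Step 7 — Real power: P = Re(S) = 29.41 W.
Step 8 — Reactive power: Q = Im(S) = -2.058 VAR.
Step 9 — Apparent power: |S| = 29.48 VA.
Step 10 — Power factor: PF = P/|S| = 0.9976 (leading).

(a) P = 29.41 W  (b) Q = -2.058 VAR  (c) S = 29.48 VA  (d) PF = 0.9976 (leading)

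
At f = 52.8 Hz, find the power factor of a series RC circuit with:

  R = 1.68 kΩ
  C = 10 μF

Step 1 — Angular frequency: ω = 2π·f = 2π·52.8 = 331.8 rad/s.
Step 2 — Component impedances:
  R: Z = R = 1680 Ω
  C: Z = 1/(jωC) = -j/(ω·C) = 0 - j301.4 Ω
Step 3 — Series combination: Z_total = R + C = 1680 - j301.4 Ω = 1707∠-10.2° Ω.
Step 4 — Power factor: PF = cos(φ) = Re(Z)/|Z| = 1680/1706.8 = 0.9843.
Step 5 — Type: Im(Z) = -301.4 ⇒ leading (phase φ = -10.2°).

PF = 0.9843 (leading, φ = -10.2°)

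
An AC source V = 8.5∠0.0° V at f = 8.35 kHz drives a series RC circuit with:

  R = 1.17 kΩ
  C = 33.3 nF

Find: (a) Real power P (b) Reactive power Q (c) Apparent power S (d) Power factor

Step 1 — Angular frequency: ω = 2π·f = 2π·8350 = 5.246e+04 rad/s.
Step 2 — Component impedances:
  R: Z = R = 1170 Ω
  C: Z = 1/(jωC) = -j/(ω·C) = 0 - j572.4 Ω
Step 3 — Series combination: Z_total = R + C = 1170 - j572.4 Ω = 1303∠-26.1° Ω.
Step 4 — Source phasor: V = 8.5∠0.0° V = 8.5 V.
Step 5 — Current: I = V / Z = 0.005862 + j0.002868 A = 0.006526∠26.1° A.
Step 6 — Complex power: S = V·I* = 0.04983 - j0.02438 VA.
Step 7 — Real power: P = Re(S) = 0.04983 W.
Step 8 — Reactive power: Q = Im(S) = -0.02438 VAR.
Step 9 — Apparent power: |S| = 0.05547 VA.
Step 10 — Power factor: PF = P/|S| = 0.8983 (leading).

(a) P = 0.04983 W  (b) Q = -0.02438 VAR  (c) S = 0.05547 VA  (d) PF = 0.8983 (leading)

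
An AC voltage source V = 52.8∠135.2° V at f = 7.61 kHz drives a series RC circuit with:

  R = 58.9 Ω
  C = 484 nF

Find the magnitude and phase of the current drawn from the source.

Step 1 — Angular frequency: ω = 2π·f = 2π·7610 = 4.782e+04 rad/s.
Step 2 — Component impedances:
  R: Z = R = 58.9 Ω
  C: Z = 1/(jωC) = -j/(ω·C) = 0 - j43.21 Ω
Step 3 — Series combination: Z_total = R + C = 58.9 - j43.21 Ω = 73.05∠-36.3° Ω.
Step 4 — Source phasor: V = 52.8∠135.2° V = -37.47 + j37.2 V.
Step 5 — Ohm's law: I = V / Z_total = (-37.47 + j37.2) / (58.9 - j43.21) = -0.7148 + j0.1073 A.
Step 6 — Convert to polar: |I| = 0.7228 A, ∠I = 171.5°.

I = 0.7228∠171.5° A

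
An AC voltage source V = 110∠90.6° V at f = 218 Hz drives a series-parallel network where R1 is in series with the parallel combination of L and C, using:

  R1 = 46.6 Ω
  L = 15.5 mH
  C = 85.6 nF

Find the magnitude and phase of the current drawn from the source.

Step 1 — Angular frequency: ω = 2π·f = 2π·218 = 1370 rad/s.
Step 2 — Component impedances:
  R1: Z = R = 46.6 Ω
  L: Z = jωL = j·1370·0.0155 = 0 + j21.23 Ω
  C: Z = 1/(jωC) = -j/(ω·C) = 0 - j8529 Ω
Step 3 — Parallel branch: L || C = 1/(1/L + 1/C) = 0 + j21.28 Ω.
Step 4 — Series with R1: Z_total = R1 + (L || C) = 46.6 + j21.28 Ω = 51.23∠24.5° Ω.
Step 5 — Source phasor: V = 110∠90.6° V = -1.152 + j110 V.
Step 6 — Ohm's law: I = V / Z_total = (-1.152 + j110) / (46.6 + j21.28) = 0.8715 + j1.962 A.
Step 7 — Convert to polar: |I| = 2.147 A, ∠I = 66.1°.

I = 2.147∠66.1° A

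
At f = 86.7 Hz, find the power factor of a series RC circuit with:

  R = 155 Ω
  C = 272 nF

Step 1 — Angular frequency: ω = 2π·f = 2π·86.7 = 544.8 rad/s.
Step 2 — Component impedances:
  R: Z = R = 155 Ω
  C: Z = 1/(jωC) = -j/(ω·C) = 0 - j6749 Ω
Step 3 — Series combination: Z_total = R + C = 155 - j6749 Ω = 6751∠-88.7° Ω.
Step 4 — Power factor: PF = cos(φ) = Re(Z)/|Z| = 155/6751 = 0.02296.
Step 5 — Type: Im(Z) = -6749 ⇒ leading (phase φ = -88.7°).

PF = 0.02296 (leading, φ = -88.7°)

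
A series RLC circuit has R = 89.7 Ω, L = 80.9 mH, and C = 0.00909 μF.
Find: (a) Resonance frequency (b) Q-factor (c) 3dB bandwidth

Step 1 — Resonance: ω₀ = 1/√(LC) = 1/√(0.0809·9.09e-09) = 3.688e+04 rad/s.
Step 2 — f₀ = ω₀/(2π) = 5869 Hz.
Step 3 — Series Q: Q = ω₀L/R = 3.688e+04·0.0809/89.7 = 33.26.
Step 4 — Bandwidth: Δω = ω₀/Q = 1109 rad/s; BW = Δω/(2π) = 176.5 Hz.

(a) f₀ = 5869 Hz  (b) Q = 33.26  (c) BW = 176.5 Hz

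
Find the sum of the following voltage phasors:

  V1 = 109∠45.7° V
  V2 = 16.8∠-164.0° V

Step 1 — Convert each phasor to rectangular form:
  V1 = 109·(cos(45.7°) + j·sin(45.7°)) = 76.13 + j78.01 V
  V2 = 16.8·(cos(-164.0°) + j·sin(-164.0°)) = -16.15 - j4.631 V
Step 2 — Sum components: V_total = 59.98 + j73.38 V.
Step 3 — Convert to polar: |V_total| = 94.77 V, ∠V_total = 50.7°.

V_total = 94.77∠50.7° V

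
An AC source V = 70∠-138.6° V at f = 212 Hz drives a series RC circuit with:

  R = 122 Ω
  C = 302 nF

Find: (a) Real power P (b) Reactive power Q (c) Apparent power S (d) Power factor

Step 1 — Angular frequency: ω = 2π·f = 2π·212 = 1332 rad/s.
Step 2 — Component impedances:
  R: Z = R = 122 Ω
  C: Z = 1/(jωC) = -j/(ω·C) = 0 - j2486 Ω
Step 3 — Series combination: Z_total = R + C = 122 - j2486 Ω = 2489∠-87.2° Ω.
Step 4 — Source phasor: V = 70∠-138.6° V = -52.51 - j46.29 V.
Step 5 — Current: I = V / Z = 0.01754 - j0.02198 A = 0.02813∠-51.4° A.
Step 6 — Complex power: S = V·I* = 0.09651 - j1.966 VA.
Step 7 — Real power: P = Re(S) = 0.09651 W.
Step 8 — Reactive power: Q = Im(S) = -1.966 VAR.
Step 9 — Apparent power: |S| = 1.969 VA.
Step 10 — Power factor: PF = P/|S| = 0.04902 (leading).

(a) P = 0.09651 W  (b) Q = -1.966 VAR  (c) S = 1.969 VA  (d) PF = 0.04902 (leading)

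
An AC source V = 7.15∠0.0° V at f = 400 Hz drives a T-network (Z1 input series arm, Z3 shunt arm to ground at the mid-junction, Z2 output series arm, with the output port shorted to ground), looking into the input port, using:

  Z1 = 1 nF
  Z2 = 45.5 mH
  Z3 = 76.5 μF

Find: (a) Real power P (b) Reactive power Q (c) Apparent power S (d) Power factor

Step 1 — Angular frequency: ω = 2π·f = 2π·400 = 2513 rad/s.
Step 2 — Component impedances:
  Z1: Z = 1/(jωC) = -j/(ω·C) = 0 - j3.979e+05 Ω
  Z2: Z = jωL = j·2513·0.0455 = 0 + j114.4 Ω
  Z3: Z = 1/(jωC) = -j/(ω·C) = 0 - j5.201 Ω
Step 3 — With the output port shorted to ground, the output series arm Z2 runs from the junction to ground; the shunt arm Z3 also runs from the junction to ground. They appear in parallel: Z3 || Z2 = 0 - j5.449 Ω.
Step 4 — Series with input arm Z1: Z_in = Z1 + (Z3 || Z2) = 0 - j3.979e+05 Ω = 3.979e+05∠-90.0° Ω.
Step 5 — Source phasor: V = 7.15∠0.0° V = 7.15 V.
Step 6 — Current: I = V / Z = 0 + j1.797e-05 A = 1.797e-05∠90.0° A.
Step 7 — Complex power: S = V·I* = 0 - j0.0001285 VA.
Step 8 — Real power: P = Re(S) = 0 W.
Step 9 — Reactive power: Q = Im(S) = -0.0001285 VAR.
Step 10 — Apparent power: |S| = 0.0001285 VA.
Step 11 — Power factor: PF = P/|S| = 0 (leading).

(a) P = 0 W  (b) Q = -0.0001285 VAR  (c) S = 0.0001285 VA  (d) PF = 0 (leading)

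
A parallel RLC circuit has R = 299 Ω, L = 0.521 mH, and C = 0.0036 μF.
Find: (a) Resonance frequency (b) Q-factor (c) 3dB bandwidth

Step 1 — Resonance: ω₀ = 1/√(LC) = 1/√(0.000521·3.6e-09) = 7.302e+05 rad/s.
Step 2 — f₀ = ω₀/(2π) = 1.162e+05 Hz.
Step 3 — Parallel Q: Q = R/(ω₀L) = 299/(7.302e+05·0.000521) = 0.786.
Step 4 — Bandwidth: Δω = ω₀/Q = 9.29e+05 rad/s; BW = Δω/(2π) = 1.479e+05 Hz.

(a) f₀ = 1.162e+05 Hz  (b) Q = 0.786  (c) BW = 1.479e+05 Hz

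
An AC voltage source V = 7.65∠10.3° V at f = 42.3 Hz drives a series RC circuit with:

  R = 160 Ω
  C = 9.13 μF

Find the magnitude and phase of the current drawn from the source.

Step 1 — Angular frequency: ω = 2π·f = 2π·42.3 = 265.8 rad/s.
Step 2 — Component impedances:
  R: Z = R = 160 Ω
  C: Z = 1/(jωC) = -j/(ω·C) = 0 - j412.1 Ω
Step 3 — Series combination: Z_total = R + C = 160 - j412.1 Ω = 442.1∠-68.8° Ω.
Step 4 — Source phasor: V = 7.65∠10.3° V = 7.527 + j1.368 V.
Step 5 — Ohm's law: I = V / Z_total = (7.527 + j1.368) / (160 - j412.1) = 0.003278 + j0.01699 A.
Step 6 — Convert to polar: |I| = 0.0173 A, ∠I = 79.1°.

I = 0.0173∠79.1° A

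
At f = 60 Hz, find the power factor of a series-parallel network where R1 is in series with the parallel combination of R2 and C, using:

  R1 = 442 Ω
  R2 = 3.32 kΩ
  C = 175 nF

Step 1 — Angular frequency: ω = 2π·f = 2π·60 = 377 rad/s.
Step 2 — Component impedances:
  R1: Z = R = 442 Ω
  R2: Z = R = 3320 Ω
  C: Z = 1/(jωC) = -j/(ω·C) = 0 - j1.516e+04 Ω
Step 3 — Parallel branch: R2 || C = 1/(1/R2 + 1/C) = 3168 - j693.9 Ω.
Step 4 — Series with R1: Z_total = R1 + (R2 || C) = 3610 - j693.9 Ω = 3676∠-10.9° Ω.
Step 5 — Power factor: PF = cos(φ) = Re(Z)/|Z| = 3610/3676 = 0.982.
Step 6 — Type: Im(Z) = -693.9 ⇒ leading (phase φ = -10.9°).

PF = 0.982 (leading, φ = -10.9°)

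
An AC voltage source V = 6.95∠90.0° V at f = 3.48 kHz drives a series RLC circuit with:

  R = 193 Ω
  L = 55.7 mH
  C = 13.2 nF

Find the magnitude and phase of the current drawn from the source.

Step 1 — Angular frequency: ω = 2π·f = 2π·3480 = 2.187e+04 rad/s.
Step 2 — Component impedances:
  R: Z = R = 193 Ω
  L: Z = jωL = j·2.187e+04·0.0557 = 0 + j1218 Ω
  C: Z = 1/(jωC) = -j/(ω·C) = 0 - j3465 Ω
Step 3 — Series combination: Z_total = R + L + C = 193 - j2247 Ω = 2255∠-85.1° Ω.
Step 4 — Source phasor: V = 6.95∠90.0° V = 0 + j6.95 V.
Step 5 — Ohm's law: I = V / Z_total = (0 + j6.95) / (193 - j2247) = -0.003071 + j0.0002638 A.
Step 6 — Convert to polar: |I| = 0.003082 A, ∠I = 175.1°.

I = 0.003082∠175.1° A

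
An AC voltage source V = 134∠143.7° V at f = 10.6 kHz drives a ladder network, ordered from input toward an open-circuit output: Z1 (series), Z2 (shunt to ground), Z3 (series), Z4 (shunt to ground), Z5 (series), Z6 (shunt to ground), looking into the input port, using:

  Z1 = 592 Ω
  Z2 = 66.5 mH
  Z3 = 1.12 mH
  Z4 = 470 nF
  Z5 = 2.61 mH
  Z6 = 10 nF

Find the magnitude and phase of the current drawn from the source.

Step 1 — Angular frequency: ω = 2π·f = 2π·1.06e+04 = 6.66e+04 rad/s.
Step 2 — Component impedances:
  Z1: Z = R = 592 Ω
  Z2: Z = jωL = j·6.66e+04·0.0665 = 0 + j4429 Ω
  Z3: Z = jωL = j·6.66e+04·0.00112 = 0 + j74.59 Ω
  Z4: Z = 1/(jωC) = -j/(ω·C) = 0 - j31.95 Ω
  Z5: Z = jωL = j·6.66e+04·0.00261 = 0 + j173.8 Ω
  Z6: Z = 1/(jωC) = -j/(ω·C) = 0 - j1501 Ω
Step 3 — Ladder network (open output): work backward from the far end, alternating series and parallel combinations. Z_in = 592 + j42.98 Ω = 593.6∠4.2° Ω.
Step 4 — Source phasor: V = 134∠143.7° V = -108 + j79.33 V.
Step 5 — Ohm's law: I = V / Z_total = (-108 + j79.33) / (592 + j42.98) = -0.1718 + j0.1465 A.
Step 6 — Convert to polar: |I| = 0.2258 A, ∠I = 139.5°.

I = 0.2258∠139.5° A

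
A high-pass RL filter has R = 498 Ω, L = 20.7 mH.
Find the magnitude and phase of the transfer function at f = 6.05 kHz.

Step 1 — Angular frequency: ω = 2π·6050 = 3.801e+04 rad/s.
Step 2 — Transfer function: H(jω) = jωL/(R + jωL).
Step 3 — Numerator jωL = j·786.9; denominator R + jωL = 498 + j786.9.
Step 4 — H = 0.714 + j0.4519.
Step 5 — Magnitude: |H| = 0.845 (-1.5 dB); phase: φ = 32.3°.

|H| = 0.845 (-1.5 dB), φ = 32.3°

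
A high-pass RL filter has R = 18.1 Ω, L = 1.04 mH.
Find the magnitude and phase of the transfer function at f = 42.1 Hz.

Step 1 — Angular frequency: ω = 2π·42.1 = 264.5 rad/s.
Step 2 — Transfer function: H(jω) = jωL/(R + jωL).
Step 3 — Numerator jωL = j·0.2751; denominator R + jωL = 18.1 + j0.2751.
Step 4 — H = 0.000231 + j0.0152.
Step 5 — Magnitude: |H| = 0.0152 (-36.4 dB); phase: φ = 89.1°.

|H| = 0.0152 (-36.4 dB), φ = 89.1°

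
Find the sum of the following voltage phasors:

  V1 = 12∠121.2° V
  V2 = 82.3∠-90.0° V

Step 1 — Convert each phasor to rectangular form:
  V1 = 12·(cos(121.2°) + j·sin(121.2°)) = -6.216 + j10.26 V
  V2 = 82.3·(cos(-90.0°) + j·sin(-90.0°)) = 0 - j82.3 V
Step 2 — Sum components: V_total = -6.216 - j72.04 V.
Step 3 — Convert to polar: |V_total| = 72.3 V, ∠V_total = -94.9°.

V_total = 72.3∠-94.9° V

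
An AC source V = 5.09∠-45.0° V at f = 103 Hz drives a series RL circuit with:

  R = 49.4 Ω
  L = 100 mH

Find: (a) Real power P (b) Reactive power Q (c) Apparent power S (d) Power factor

Step 1 — Angular frequency: ω = 2π·f = 2π·103 = 647.2 rad/s.
Step 2 — Component impedances:
  R: Z = R = 49.4 Ω
  L: Z = jωL = j·647.2·0.1 = 0 + j64.72 Ω
Step 3 — Series combination: Z_total = R + L = 49.4 + j64.72 Ω = 81.42∠52.6° Ω.
Step 4 — Source phasor: V = 5.09∠-45.0° V = 3.599 - j3.599 V.
Step 5 — Current: I = V / Z = -0.008317 - j0.06196 A = 0.06252∠-97.6° A.
Step 6 — Complex power: S = V·I* = 0.1931 + j0.2529 VA.
Step 7 — Real power: P = Re(S) = 0.1931 W.
Step 8 — Reactive power: Q = Im(S) = 0.2529 VAR.
Step 9 — Apparent power: |S| = 0.3182 VA.
Step 10 — Power factor: PF = P/|S| = 0.6068 (lagging).

(a) P = 0.1931 W  (b) Q = 0.2529 VAR  (c) S = 0.3182 VA  (d) PF = 0.6068 (lagging)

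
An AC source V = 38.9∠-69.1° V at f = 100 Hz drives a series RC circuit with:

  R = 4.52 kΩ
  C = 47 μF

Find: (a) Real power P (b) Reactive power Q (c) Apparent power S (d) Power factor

Step 1 — Angular frequency: ω = 2π·f = 2π·100 = 628.3 rad/s.
Step 2 — Component impedances:
  R: Z = R = 4520 Ω
  C: Z = 1/(jωC) = -j/(ω·C) = 0 - j33.86 Ω
Step 3 — Series combination: Z_total = R + C = 4520 - j33.86 Ω = 4520∠-0.4° Ω.
Step 4 — Source phasor: V = 38.9∠-69.1° V = 13.88 - j36.34 V.
Step 5 — Current: I = V / Z = 0.00313 - j0.008016 A = 0.008606∠-68.7° A.
Step 6 — Complex power: S = V·I* = 0.3348 - j0.002508 VA.
Step 7 — Real power: P = Re(S) = 0.3348 W.
Step 8 — Reactive power: Q = Im(S) = -0.002508 VAR.
Step 9 — Apparent power: |S| = 0.3348 VA.
Step 10 — Power factor: PF = P/|S| = 1 (leading).

(a) P = 0.3348 W  (b) Q = -0.002508 VAR  (c) S = 0.3348 VA  (d) PF = 1 (leading)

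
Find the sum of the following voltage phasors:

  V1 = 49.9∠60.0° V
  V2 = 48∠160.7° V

Step 1 — Convert each phasor to rectangular form:
  V1 = 49.9·(cos(60.0°) + j·sin(60.0°)) = 24.95 + j43.21 V
  V2 = 48·(cos(160.7°) + j·sin(160.7°)) = -45.3 + j15.86 V
Step 2 — Sum components: V_total = -20.35 + j59.08 V.
Step 3 — Convert to polar: |V_total| = 62.49 V, ∠V_total = 109.0°.

V_total = 62.49∠109.0° V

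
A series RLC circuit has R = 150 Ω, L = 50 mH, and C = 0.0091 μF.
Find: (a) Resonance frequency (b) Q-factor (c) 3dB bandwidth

Step 1 — Resonance condition Im(Z)=0 gives ω₀ = 1/√(LC).
Step 2 — ω₀ = 1/√(0.05·9.1e-09) = 4.688e+04 rad/s.
Step 3 — f₀ = ω₀/(2π) = 7461 Hz.
Step 4 — Series Q: Q = ω₀L/R = 4.688e+04·0.05/150 = 15.63.
Step 5 — 3dB bandwidth: Δω = ω₀/Q = 3000 rad/s; BW = Δω/(2π) = 477.5 Hz.

(a) f₀ = 7461 Hz  (b) Q = 15.63  (c) BW = 477.5 Hz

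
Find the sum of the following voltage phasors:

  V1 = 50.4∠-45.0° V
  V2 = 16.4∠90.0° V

Step 1 — Convert each phasor to rectangular form:
  V1 = 50.4·(cos(-45.0°) + j·sin(-45.0°)) = 35.64 - j35.64 V
  V2 = 16.4·(cos(90.0°) + j·sin(90.0°)) = 0 + j16.4 V
Step 2 — Sum components: V_total = 35.64 - j19.24 V.
Step 3 — Convert to polar: |V_total| = 40.5 V, ∠V_total = -28.4°.

V_total = 40.5∠-28.4° V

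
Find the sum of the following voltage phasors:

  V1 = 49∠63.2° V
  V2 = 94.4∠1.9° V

Step 1 — Convert each phasor to rectangular form:
  V1 = 49·(cos(63.2°) + j·sin(63.2°)) = 22.09 + j43.74 V
  V2 = 94.4·(cos(1.9°) + j·sin(1.9°)) = 94.35 + j3.13 V
Step 2 — Sum components: V_total = 116.4 + j46.87 V.
Step 3 — Convert to polar: |V_total| = 125.5 V, ∠V_total = 21.9°.

V_total = 125.5∠21.9° V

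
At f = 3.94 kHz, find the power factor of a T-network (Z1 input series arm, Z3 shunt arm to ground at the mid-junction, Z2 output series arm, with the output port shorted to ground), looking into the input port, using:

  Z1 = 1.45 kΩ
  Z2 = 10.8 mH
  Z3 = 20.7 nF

Step 1 — Angular frequency: ω = 2π·f = 2π·3940 = 2.476e+04 rad/s.
Step 2 — Component impedances:
  Z1: Z = R = 1450 Ω
  Z2: Z = jωL = j·2.476e+04·0.0108 = 0 + j267.4 Ω
  Z3: Z = 1/(jωC) = -j/(ω·C) = 0 - j1951 Ω
Step 3 — With the output port shorted to ground, the output series arm Z2 runs from the junction to ground; the shunt arm Z3 also runs from the junction to ground. They appear in parallel: Z3 || Z2 = 0 + j309.8 Ω.
Step 4 — Series with input arm Z1: Z_in = Z1 + (Z3 || Z2) = 1450 + j309.8 Ω = 1483∠12.1° Ω.
Step 5 — Power factor: PF = cos(φ) = Re(Z)/|Z| = 1450/1482.7 = 0.9779.
Step 6 — Type: Im(Z) = 309.8 ⇒ lagging (phase φ = 12.1°).

PF = 0.9779 (lagging, φ = 12.1°)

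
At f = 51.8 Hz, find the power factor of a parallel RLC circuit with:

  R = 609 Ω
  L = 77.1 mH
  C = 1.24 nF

Step 1 — Angular frequency: ω = 2π·f = 2π·51.8 = 325.5 rad/s.
Step 2 — Component impedances:
  R: Z = R = 609 Ω
  L: Z = jωL = j·325.5·0.0771 = 0 + j25.09 Ω
  C: Z = 1/(jωC) = -j/(ω·C) = 0 - j2.478e+06 Ω
Step 3 — Parallel combination: 1/Z_total = 1/R + 1/L + 1/C; Z_total = 1.032 + j25.05 Ω = 25.07∠87.6° Ω.
Step 4 — Power factor: PF = cos(φ) = Re(Z)/|Z| = 1.0322/25.073 = 0.04117.
Step 5 — Type: Im(Z) = 25.05 ⇒ lagging (phase φ = 87.6°).

PF = 0.04117 (lagging, φ = 87.6°)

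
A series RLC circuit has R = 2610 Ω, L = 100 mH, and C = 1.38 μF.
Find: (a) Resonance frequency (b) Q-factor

Step 1 — Resonance condition Im(Z)=0 gives ω₀ = 1/√(LC).
Step 2 — ω₀ = 1/√(0.1·1.38e-06) = 2692 rad/s.
Step 3 — f₀ = ω₀/(2π) = 428.4 Hz.
Step 4 — Series Q: Q = ω₀L/R = 2692·0.1/2610 = 0.1031.

(a) f₀ = 428.4 Hz  (b) Q = 0.1031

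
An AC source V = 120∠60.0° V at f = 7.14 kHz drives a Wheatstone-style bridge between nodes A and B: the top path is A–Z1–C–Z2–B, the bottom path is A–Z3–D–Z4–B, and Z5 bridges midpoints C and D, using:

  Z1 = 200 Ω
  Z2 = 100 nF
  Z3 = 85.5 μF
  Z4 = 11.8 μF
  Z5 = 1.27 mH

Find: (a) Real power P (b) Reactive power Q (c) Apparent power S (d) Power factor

Step 1 — Angular frequency: ω = 2π·f = 2π·7140 = 4.486e+04 rad/s.
Step 2 — Component impedances:
  Z1: Z = R = 200 Ω
  Z2: Z = 1/(jωC) = -j/(ω·C) = 0 - j222.9 Ω
  Z3: Z = 1/(jωC) = -j/(ω·C) = 0 - j0.2607 Ω
  Z4: Z = 1/(jωC) = -j/(ω·C) = 0 - j1.889 Ω
  Z5: Z = jωL = j·4.486e+04·0.00127 = 0 + j56.97 Ω
Step 3 — Bridge requires nodal analysis (the Z5 bridge couples midpoints C and D, so the two paths cannot be reduced to a simple series/parallel combination). Setting node B to ground and injecting 1 A at node A, the 3-node admittance system at A, C, D solves to V_A = Z_AB = 0.0006328 - j2.129 Ω = 2.129∠-90.0° Ω.
Step 4 — Source phasor: V = 120∠60.0° V = 60 + j103.9 V.
Step 5 — Current: I = V / Z = -48.81 + j28.2 A = 56.37∠150.0° A.
Step 6 — Complex power: S = V·I* = 2.011 - j6765 VA.
Step 7 — Real power: P = Re(S) = 2.011 W.
Step 8 — Reactive power: Q = Im(S) = -6765 VAR.
Step 9 — Apparent power: |S| = 6765 VA.
Step 10 — Power factor: PF = P/|S| = 0.0002973 (leading).

(a) P = 2.011 W  (b) Q = -6765 VAR  (c) S = 6765 VA  (d) PF = 0.0002973 (leading)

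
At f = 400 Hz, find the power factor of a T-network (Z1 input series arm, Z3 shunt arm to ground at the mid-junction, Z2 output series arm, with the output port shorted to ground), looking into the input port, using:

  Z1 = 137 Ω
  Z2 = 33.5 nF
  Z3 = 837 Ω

Step 1 — Angular frequency: ω = 2π·f = 2π·400 = 2513 rad/s.
Step 2 — Component impedances:
  Z1: Z = R = 137 Ω
  Z2: Z = 1/(jωC) = -j/(ω·C) = 0 - j1.188e+04 Ω
  Z3: Z = R = 837 Ω
Step 3 — With the output port shorted to ground, the output series arm Z2 runs from the junction to ground; the shunt arm Z3 also runs from the junction to ground. They appear in parallel: Z3 || Z2 = 832.9 - j58.69 Ω.
Step 4 — Series with input arm Z1: Z_in = Z1 + (Z3 || Z2) = 969.9 - j58.69 Ω = 971.6∠-3.5° Ω.
Step 5 — Power factor: PF = cos(φ) = Re(Z)/|Z| = 969.86/971.64 = 0.9982.
Step 6 — Type: Im(Z) = -58.69 ⇒ leading (phase φ = -3.5°).

PF = 0.9982 (leading, φ = -3.5°)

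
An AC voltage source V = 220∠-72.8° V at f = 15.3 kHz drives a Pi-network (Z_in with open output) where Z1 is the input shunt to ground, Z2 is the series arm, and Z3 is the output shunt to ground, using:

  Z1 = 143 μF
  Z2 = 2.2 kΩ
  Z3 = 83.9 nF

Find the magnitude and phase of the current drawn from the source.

Step 1 — Angular frequency: ω = 2π·f = 2π·1.53e+04 = 9.613e+04 rad/s.
Step 2 — Component impedances:
  Z1: Z = 1/(jωC) = -j/(ω·C) = 0 - j0.07274 Ω
  Z2: Z = R = 2200 Ω
  Z3: Z = 1/(jωC) = -j/(ω·C) = 0 - j124 Ω
Step 3 — With open output, the series arm Z2 and the output shunt Z3 appear in series to ground: Z2 + Z3 = 2200 - j124 Ω.
Step 4 — Parallel with input shunt Z1: Z_in = Z1 || (Z2 + Z3) = 2.398e-06 - j0.07274 Ω = 0.07274∠-90.0° Ω.
Step 5 — Source phasor: V = 220∠-72.8° V = 65.06 - j210.2 V.
Step 6 — Ohm's law: I = V / Z_total = (65.06 - j210.2) / (2.398e-06 - j0.07274) = 2889 + j894.2 A.
Step 7 — Convert to polar: |I| = 3024 A, ∠I = 17.2°.

I = 3024∠17.2° A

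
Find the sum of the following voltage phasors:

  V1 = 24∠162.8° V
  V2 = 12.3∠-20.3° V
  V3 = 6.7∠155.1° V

Step 1 — Convert each phasor to rectangular form:
  V1 = 24·(cos(162.8°) + j·sin(162.8°)) = -22.93 + j7.097 V
  V2 = 12.3·(cos(-20.3°) + j·sin(-20.3°)) = 11.54 - j4.267 V
  V3 = 6.7·(cos(155.1°) + j·sin(155.1°)) = -6.077 + j2.821 V
Step 2 — Sum components: V_total = -17.47 + j5.651 V.
Step 3 — Convert to polar: |V_total| = 18.36 V, ∠V_total = 162.1°.

V_total = 18.36∠162.1° V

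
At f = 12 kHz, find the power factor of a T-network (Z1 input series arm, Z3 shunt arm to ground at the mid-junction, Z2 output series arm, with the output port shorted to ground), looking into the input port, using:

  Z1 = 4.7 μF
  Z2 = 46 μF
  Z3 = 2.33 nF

Step 1 — Angular frequency: ω = 2π·f = 2π·1.2e+04 = 7.54e+04 rad/s.
Step 2 — Component impedances:
  Z1: Z = 1/(jωC) = -j/(ω·C) = 0 - j2.822 Ω
  Z2: Z = 1/(jωC) = -j/(ω·C) = 0 - j0.2883 Ω
  Z3: Z = 1/(jωC) = -j/(ω·C) = 0 - j5692 Ω
Step 3 — With the output port shorted to ground, the output series arm Z2 runs from the junction to ground; the shunt arm Z3 also runs from the junction to ground. They appear in parallel: Z3 || Z2 = 0 - j0.2883 Ω.
Step 4 — Series with input arm Z1: Z_in = Z1 + (Z3 || Z2) = 0 - j3.11 Ω = 3.11∠-90.0° Ω.
Step 5 — Power factor: PF = cos(φ) = Re(Z)/|Z| = 0/3.11 = 0.
Step 6 — Type: Im(Z) = -3.11 ⇒ leading (phase φ = -90.0°).

PF = 0 (leading, φ = -90.0°)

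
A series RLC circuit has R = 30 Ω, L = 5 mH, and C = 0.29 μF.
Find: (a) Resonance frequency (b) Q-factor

Step 1 — Resonance condition Im(Z)=0 gives ω₀ = 1/√(LC).
Step 2 — ω₀ = 1/√(0.005·2.9e-07) = 2.626e+04 rad/s.
Step 3 — f₀ = ω₀/(2π) = 4180 Hz.
Step 4 — Series Q: Q = ω₀L/R = 2.626e+04·0.005/30 = 4.377.

(a) f₀ = 4180 Hz  (b) Q = 4.377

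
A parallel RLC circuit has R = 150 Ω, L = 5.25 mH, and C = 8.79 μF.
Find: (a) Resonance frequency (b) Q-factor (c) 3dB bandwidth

Step 1 — Resonance: ω₀ = 1/√(LC) = 1/√(0.00525·8.79e-06) = 4655 rad/s.
Step 2 — f₀ = ω₀/(2π) = 740.9 Hz.
Step 3 — Parallel Q: Q = R/(ω₀L) = 150/(4655·0.00525) = 6.138.
Step 4 — Bandwidth: Δω = ω₀/Q = 758.4 rad/s; BW = Δω/(2π) = 120.7 Hz.

(a) f₀ = 740.9 Hz  (b) Q = 6.138  (c) BW = 120.7 Hz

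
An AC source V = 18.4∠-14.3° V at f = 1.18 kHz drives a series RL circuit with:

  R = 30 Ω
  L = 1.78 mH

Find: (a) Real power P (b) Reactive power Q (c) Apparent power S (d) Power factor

Step 1 — Angular frequency: ω = 2π·f = 2π·1180 = 7414 rad/s.
Step 2 — Component impedances:
  R: Z = R = 30 Ω
  L: Z = jωL = j·7414·0.00178 = 0 + j13.2 Ω
Step 3 — Series combination: Z_total = R + L = 30 + j13.2 Ω = 32.77∠23.7° Ω.
Step 4 — Source phasor: V = 18.4∠-14.3° V = 17.83 - j4.545 V.
Step 5 — Current: I = V / Z = 0.4421 - j0.346 A = 0.5614∠-38.0° A.
Step 6 — Complex power: S = V·I* = 9.456 + j4.16 VA.
Step 7 — Real power: P = Re(S) = 9.456 W.
Step 8 — Reactive power: Q = Im(S) = 4.16 VAR.
Step 9 — Apparent power: |S| = 10.33 VA.
Step 10 — Power factor: PF = P/|S| = 0.9153 (lagging).

(a) P = 9.456 W  (b) Q = 4.16 VAR  (c) S = 10.33 VA  (d) PF = 0.9153 (lagging)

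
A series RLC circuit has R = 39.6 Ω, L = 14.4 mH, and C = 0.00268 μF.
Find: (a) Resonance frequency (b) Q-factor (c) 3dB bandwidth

Step 1 — Resonance condition Im(Z)=0 gives ω₀ = 1/√(LC).
Step 2 — ω₀ = 1/√(0.0144·2.68e-09) = 1.61e+05 rad/s.
Step 3 — f₀ = ω₀/(2π) = 2.562e+04 Hz.
Step 4 — Series Q: Q = ω₀L/R = 1.61e+05·0.0144/39.6 = 58.54.
Step 5 — 3dB bandwidth: Δω = ω₀/Q = 2750 rad/s; BW = Δω/(2π) = 437.7 Hz.

(a) f₀ = 2.562e+04 Hz  (b) Q = 58.54  (c) BW = 437.7 Hz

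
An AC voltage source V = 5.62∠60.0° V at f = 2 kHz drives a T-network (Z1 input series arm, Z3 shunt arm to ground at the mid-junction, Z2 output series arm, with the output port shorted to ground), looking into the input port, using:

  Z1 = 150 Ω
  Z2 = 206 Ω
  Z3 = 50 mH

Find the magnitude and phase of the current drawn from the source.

Step 1 — Angular frequency: ω = 2π·f = 2π·2000 = 1.257e+04 rad/s.
Step 2 — Component impedances:
  Z1: Z = R = 150 Ω
  Z2: Z = R = 206 Ω
  Z3: Z = jωL = j·1.257e+04·0.05 = 0 + j628.3 Ω
Step 3 — With the output port shorted to ground, the output series arm Z2 runs from the junction to ground; the shunt arm Z3 also runs from the junction to ground. They appear in parallel: Z3 || Z2 = 186 + j60.98 Ω.
Step 4 — Series with input arm Z1: Z_in = Z1 + (Z3 || Z2) = 336 + j60.98 Ω = 341.5∠10.3° Ω.
Step 5 — Source phasor: V = 5.62∠60.0° V = 2.81 + j4.867 V.
Step 6 — Ohm's law: I = V / Z_total = (2.81 + j4.867) / (336 + j60.98) = 0.01064 + j0.01255 A.
Step 7 — Convert to polar: |I| = 0.01646 A, ∠I = 49.7°.

I = 0.01646∠49.7° A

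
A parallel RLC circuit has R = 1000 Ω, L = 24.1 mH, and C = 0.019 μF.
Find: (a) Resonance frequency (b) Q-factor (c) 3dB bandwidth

Step 1 — Resonance: ω₀ = 1/√(LC) = 1/√(0.0241·1.9e-08) = 4.673e+04 rad/s.
Step 2 — f₀ = ω₀/(2π) = 7438 Hz.
Step 3 — Parallel Q: Q = R/(ω₀L) = 1000/(4.673e+04·0.0241) = 0.8879.
Step 4 — Bandwidth: Δω = ω₀/Q = 5.263e+04 rad/s; BW = Δω/(2π) = 8377 Hz.

(a) f₀ = 7438 Hz  (b) Q = 0.8879  (c) BW = 8377 Hz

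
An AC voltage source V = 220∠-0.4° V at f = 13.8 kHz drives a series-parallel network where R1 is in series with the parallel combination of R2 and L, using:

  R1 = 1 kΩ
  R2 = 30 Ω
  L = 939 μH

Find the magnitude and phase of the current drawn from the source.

Step 1 — Angular frequency: ω = 2π·f = 2π·1.38e+04 = 8.671e+04 rad/s.
Step 2 — Component impedances:
  R1: Z = R = 1000 Ω
  R2: Z = R = 30 Ω
  L: Z = jωL = j·8.671e+04·0.000939 = 0 + j81.42 Ω
Step 3 — Parallel branch: R2 || L = 1/(1/R2 + 1/L) = 26.41 + j9.733 Ω.
Step 4 — Series with R1: Z_total = R1 + (R2 || L) = 1026 + j9.733 Ω = 1026∠0.5° Ω.
Step 5 — Source phasor: V = 220∠-0.4° V = 220 - j1.536 V.
Step 6 — Ohm's law: I = V / Z_total = (220 - j1.536) / (1026 + j9.733) = 0.2143 - j0.003528 A.
Step 7 — Convert to polar: |I| = 0.2143 A, ∠I = -0.9°.

I = 0.2143∠-0.9° A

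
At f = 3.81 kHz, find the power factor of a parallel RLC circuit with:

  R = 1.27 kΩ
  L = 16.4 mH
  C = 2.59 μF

Step 1 — Angular frequency: ω = 2π·f = 2π·3810 = 2.394e+04 rad/s.
Step 2 — Component impedances:
  R: Z = R = 1270 Ω
  L: Z = jωL = j·2.394e+04·0.0164 = 0 + j392.6 Ω
  C: Z = 1/(jωC) = -j/(ω·C) = 0 - j16.13 Ω
Step 3 — Parallel combination: 1/Z_total = 1/R + 1/L + 1/C; Z_total = 0.2227 - j16.82 Ω = 16.82∠-89.2° Ω.
Step 4 — Power factor: PF = cos(φ) = Re(Z)/|Z| = 0.2227/16.82 = 0.01324.
Step 5 — Type: Im(Z) = -16.82 ⇒ leading (phase φ = -89.2°).

PF = 0.01324 (leading, φ = -89.2°)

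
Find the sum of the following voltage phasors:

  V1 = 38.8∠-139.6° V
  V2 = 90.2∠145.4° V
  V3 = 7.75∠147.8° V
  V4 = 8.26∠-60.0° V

Step 1 — Convert each phasor to rectangular form:
  V1 = 38.8·(cos(-139.6°) + j·sin(-139.6°)) = -29.55 - j25.15 V
  V2 = 90.2·(cos(145.4°) + j·sin(145.4°)) = -74.25 + j51.22 V
  V3 = 7.75·(cos(147.8°) + j·sin(147.8°)) = -6.558 + j4.13 V
  V4 = 8.26·(cos(-60.0°) + j·sin(-60.0°)) = 4.13 - j7.153 V
Step 2 — Sum components: V_total = -106.2 + j23.05 V.
Step 3 — Convert to polar: |V_total| = 108.7 V, ∠V_total = 167.8°.

V_total = 108.7∠167.8° V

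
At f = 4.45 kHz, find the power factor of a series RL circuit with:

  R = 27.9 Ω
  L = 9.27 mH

Step 1 — Angular frequency: ω = 2π·f = 2π·4450 = 2.796e+04 rad/s.
Step 2 — Component impedances:
  R: Z = R = 27.9 Ω
  L: Z = jωL = j·2.796e+04·0.00927 = 0 + j259.2 Ω
Step 3 — Series combination: Z_total = R + L = 27.9 + j259.2 Ω = 260.7∠83.9° Ω.
Step 4 — Power factor: PF = cos(φ) = Re(Z)/|Z| = 27.9/260.7 = 0.107.
Step 5 — Type: Im(Z) = 259.2 ⇒ lagging (phase φ = 83.9°).

PF = 0.107 (lagging, φ = 83.9°)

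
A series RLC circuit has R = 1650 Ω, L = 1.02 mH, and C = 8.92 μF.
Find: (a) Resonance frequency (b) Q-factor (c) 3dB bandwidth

Step 1 — Resonance: ω₀ = 1/√(LC) = 1/√(0.00102·8.92e-06) = 1.048e+04 rad/s.
Step 2 — f₀ = ω₀/(2π) = 1669 Hz.
Step 3 — Series Q: Q = ω₀L/R = 1.048e+04·0.00102/1650 = 0.006481.
Step 4 — Bandwidth: Δω = ω₀/Q = 1.618e+06 rad/s; BW = Δω/(2π) = 2.575e+05 Hz.

(a) f₀ = 1669 Hz  (b) Q = 0.006481  (c) BW = 2.575e+05 Hz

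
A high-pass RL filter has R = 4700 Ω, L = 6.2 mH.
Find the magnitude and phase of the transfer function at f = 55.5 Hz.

Step 1 — Angular frequency: ω = 2π·55.5 = 348.7 rad/s.
Step 2 — Transfer function: H(jω) = jωL/(R + jωL).
Step 3 — Numerator jωL = j·2.162; denominator R + jωL = 4700 + j2.162.
Step 4 — H = 2.116e-07 + j0.00046.
Step 5 — Magnitude: |H| = 0.00046 (-66.7 dB); phase: φ = 90.0°.

|H| = 0.00046 (-66.7 dB), φ = 90.0°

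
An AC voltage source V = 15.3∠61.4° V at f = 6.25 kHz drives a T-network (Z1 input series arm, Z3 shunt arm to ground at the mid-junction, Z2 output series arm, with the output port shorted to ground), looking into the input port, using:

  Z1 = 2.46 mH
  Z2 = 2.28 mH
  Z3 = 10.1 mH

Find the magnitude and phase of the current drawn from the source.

Step 1 — Angular frequency: ω = 2π·f = 2π·6250 = 3.927e+04 rad/s.
Step 2 — Component impedances:
  Z1: Z = jωL = j·3.927e+04·0.00246 = 0 + j96.6 Ω
  Z2: Z = jωL = j·3.927e+04·0.00228 = 0 + j89.54 Ω
  Z3: Z = jωL = j·3.927e+04·0.0101 = 0 + j396.6 Ω
Step 3 — With the output port shorted to ground, the output series arm Z2 runs from the junction to ground; the shunt arm Z3 also runs from the junction to ground. They appear in parallel: Z3 || Z2 = 0 + j73.05 Ω.
Step 4 — Series with input arm Z1: Z_in = Z1 + (Z3 || Z2) = 0 + j169.6 Ω = 169.6∠90.0° Ω.
Step 5 — Source phasor: V = 15.3∠61.4° V = 7.324 + j13.43 V.
Step 6 — Ohm's law: I = V / Z_total = (7.324 + j13.43) / (0 + j169.6) = 0.07918 - j0.04317 A.
Step 7 — Convert to polar: |I| = 0.09019 A, ∠I = -28.6°.

I = 0.09019∠-28.6° A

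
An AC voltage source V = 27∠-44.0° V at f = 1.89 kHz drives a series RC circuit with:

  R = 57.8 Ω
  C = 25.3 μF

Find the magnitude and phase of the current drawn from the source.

Step 1 — Angular frequency: ω = 2π·f = 2π·1890 = 1.188e+04 rad/s.
Step 2 — Component impedances:
  R: Z = R = 57.8 Ω
  C: Z = 1/(jωC) = -j/(ω·C) = 0 - j3.328 Ω
Step 3 — Series combination: Z_total = R + C = 57.8 - j3.328 Ω = 57.9∠-3.3° Ω.
Step 4 — Source phasor: V = 27∠-44.0° V = 19.42 - j18.76 V.
Step 5 — Ohm's law: I = V / Z_total = (19.42 - j18.76) / (57.8 - j3.328) = 0.3535 - j0.3041 A.
Step 6 — Convert to polar: |I| = 0.4664 A, ∠I = -40.7°.

I = 0.4664∠-40.7° A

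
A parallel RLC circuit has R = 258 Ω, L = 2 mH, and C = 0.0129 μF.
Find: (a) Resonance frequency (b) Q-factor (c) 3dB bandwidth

Step 1 — Resonance: ω₀ = 1/√(LC) = 1/√(0.002·1.29e-08) = 1.969e+05 rad/s.
Step 2 — f₀ = ω₀/(2π) = 3.133e+04 Hz.
Step 3 — Parallel Q: Q = R/(ω₀L) = 258/(1.969e+05·0.002) = 0.6552.
Step 4 — Bandwidth: Δω = ω₀/Q = 3.005e+05 rad/s; BW = Δω/(2π) = 4.782e+04 Hz.

(a) f₀ = 3.133e+04 Hz  (b) Q = 0.6552  (c) BW = 4.782e+04 Hz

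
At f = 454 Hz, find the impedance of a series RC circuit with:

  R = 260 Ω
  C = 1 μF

Step 1 — Angular frequency: ω = 2π·f = 2π·454 = 2853 rad/s.
Step 2 — Component impedances:
  R: Z = R = 260 Ω
  C: Z = 1/(jωC) = -j/(ω·C) = 0 - j350.6 Ω
Step 3 — Series combination: Z_total = R + C = 260 - j350.6 Ω = 436.5∠-53.4° Ω.

Z = 260 - j350.6 Ω = 436.5∠-53.4° Ω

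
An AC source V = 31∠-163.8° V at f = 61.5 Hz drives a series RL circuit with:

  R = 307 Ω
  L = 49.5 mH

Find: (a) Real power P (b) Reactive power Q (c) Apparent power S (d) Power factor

Step 1 — Angular frequency: ω = 2π·f = 2π·61.5 = 386.4 rad/s.
Step 2 — Component impedances:
  R: Z = R = 307 Ω
  L: Z = jωL = j·386.4·0.0495 = 0 + j19.13 Ω
Step 3 — Series combination: Z_total = R + L = 307 + j19.13 Ω = 307.6∠3.6° Ω.
Step 4 — Source phasor: V = 31∠-163.8° V = -29.77 - j8.649 V.
Step 5 — Current: I = V / Z = -0.09834 - j0.02204 A = 0.1008∠-167.4° A.
Step 6 — Complex power: S = V·I* = 3.118 + j0.1943 VA.
Step 7 — Real power: P = Re(S) = 3.118 W.
Step 8 — Reactive power: Q = Im(S) = 0.1943 VAR.
Step 9 — Apparent power: |S| = 3.124 VA.
Step 10 — Power factor: PF = P/|S| = 0.9981 (lagging).

(a) P = 3.118 W  (b) Q = 0.1943 VAR  (c) S = 3.124 VA  (d) PF = 0.9981 (lagging)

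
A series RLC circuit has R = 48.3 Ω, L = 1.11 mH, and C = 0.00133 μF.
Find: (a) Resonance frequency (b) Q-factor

Step 1 — Resonance condition Im(Z)=0 gives ω₀ = 1/√(LC).
Step 2 — ω₀ = 1/√(0.00111·1.33e-09) = 8.23e+05 rad/s.
Step 3 — f₀ = ω₀/(2π) = 1.31e+05 Hz.
Step 4 — Series Q: Q = ω₀L/R = 8.23e+05·0.00111/48.3 = 18.91.

(a) f₀ = 1.31e+05 Hz  (b) Q = 18.91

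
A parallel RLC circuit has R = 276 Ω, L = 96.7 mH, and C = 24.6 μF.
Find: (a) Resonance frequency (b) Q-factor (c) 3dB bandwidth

Step 1 — Resonance: ω₀ = 1/√(LC) = 1/√(0.0967·2.46e-05) = 648.4 rad/s.
Step 2 — f₀ = ω₀/(2π) = 103.2 Hz.
Step 3 — Parallel Q: Q = R/(ω₀L) = 276/(648.4·0.0967) = 4.402.
Step 4 — Bandwidth: Δω = ω₀/Q = 147.3 rad/s; BW = Δω/(2π) = 23.44 Hz.

(a) f₀ = 103.2 Hz  (b) Q = 4.402  (c) BW = 23.44 Hz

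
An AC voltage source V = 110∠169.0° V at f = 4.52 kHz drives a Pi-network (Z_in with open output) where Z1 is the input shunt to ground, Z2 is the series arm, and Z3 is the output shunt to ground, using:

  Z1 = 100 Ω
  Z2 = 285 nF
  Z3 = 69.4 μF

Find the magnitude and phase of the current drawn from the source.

Step 1 — Angular frequency: ω = 2π·f = 2π·4520 = 2.84e+04 rad/s.
Step 2 — Component impedances:
  Z1: Z = R = 100 Ω
  Z2: Z = 1/(jωC) = -j/(ω·C) = 0 - j123.5 Ω
  Z3: Z = 1/(jωC) = -j/(ω·C) = 0 - j0.5074 Ω
Step 3 — With open output, the series arm Z2 and the output shunt Z3 appear in series to ground: Z2 + Z3 = 0 - j124.1 Ω.
Step 4 — Parallel with input shunt Z1: Z_in = Z1 || (Z2 + Z3) = 60.61 - j48.86 Ω = 77.86∠-38.9° Ω.
Step 5 — Source phasor: V = 110∠169.0° V = -108 + j20.99 V.
Step 6 — Ohm's law: I = V / Z_total = (-108 + j20.99) / (60.61 - j48.86) = -1.249 - j0.6605 A.
Step 7 — Convert to polar: |I| = 1.413 A, ∠I = -152.1°.

I = 1.413∠-152.1° A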